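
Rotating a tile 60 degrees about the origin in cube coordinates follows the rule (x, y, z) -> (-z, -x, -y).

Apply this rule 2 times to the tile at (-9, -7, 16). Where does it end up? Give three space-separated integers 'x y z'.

Answer: -7 16 -9

Derivation:
Start: (-9, -7, 16)
Step 1: (-9, -7, 16) -> (-(16), -(-9), -(-7)) = (-16, 9, 7)
Step 2: (-16, 9, 7) -> (-(7), -(-16), -(9)) = (-7, 16, -9)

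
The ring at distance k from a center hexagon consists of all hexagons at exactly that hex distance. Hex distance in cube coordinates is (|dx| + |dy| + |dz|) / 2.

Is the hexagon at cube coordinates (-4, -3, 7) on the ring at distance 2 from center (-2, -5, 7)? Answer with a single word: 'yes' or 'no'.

Answer: yes

Derivation:
|px - cx| = |-4 - (-2)| = 2
|py - cy| = |-3 - (-5)| = 2
|pz - cz| = |7 - 7| = 0
distance = (2+2+0)/2 = 4/2 = 2
radius = 2; distance == radius -> yes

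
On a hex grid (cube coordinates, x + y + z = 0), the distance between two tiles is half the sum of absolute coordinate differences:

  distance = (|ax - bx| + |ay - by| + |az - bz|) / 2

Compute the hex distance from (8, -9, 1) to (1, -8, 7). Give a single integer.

Answer: 7

Derivation:
|ax - bx| = |8 - 1| = 7
|ay - by| = |-9 - (-8)| = 1
|az - bz| = |1 - 7| = 6
distance = (7 + 1 + 6) / 2 = 14 / 2 = 7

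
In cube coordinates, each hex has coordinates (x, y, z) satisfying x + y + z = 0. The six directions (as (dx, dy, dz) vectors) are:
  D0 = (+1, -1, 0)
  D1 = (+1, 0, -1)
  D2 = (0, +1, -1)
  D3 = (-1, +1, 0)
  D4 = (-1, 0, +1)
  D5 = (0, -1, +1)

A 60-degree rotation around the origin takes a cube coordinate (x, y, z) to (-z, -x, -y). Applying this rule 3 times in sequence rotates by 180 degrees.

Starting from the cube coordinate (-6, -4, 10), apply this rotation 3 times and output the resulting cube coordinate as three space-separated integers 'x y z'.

Start: (-6, -4, 10)
Step 1: (-6, -4, 10) -> (-(10), -(-6), -(-4)) = (-10, 6, 4)
Step 2: (-10, 6, 4) -> (-(4), -(-10), -(6)) = (-4, 10, -6)
Step 3: (-4, 10, -6) -> (-(-6), -(-4), -(10)) = (6, 4, -10)

Answer: 6 4 -10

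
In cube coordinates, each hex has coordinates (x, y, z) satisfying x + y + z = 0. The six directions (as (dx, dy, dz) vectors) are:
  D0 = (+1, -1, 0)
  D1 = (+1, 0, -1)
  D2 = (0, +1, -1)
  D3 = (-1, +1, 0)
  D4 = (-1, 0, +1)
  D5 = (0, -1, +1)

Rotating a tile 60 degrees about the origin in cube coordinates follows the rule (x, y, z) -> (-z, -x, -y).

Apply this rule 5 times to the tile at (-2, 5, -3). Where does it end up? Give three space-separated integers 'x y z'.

Start: (-2, 5, -3)
Step 1: (-2, 5, -3) -> (-(-3), -(-2), -(5)) = (3, 2, -5)
Step 2: (3, 2, -5) -> (-(-5), -(3), -(2)) = (5, -3, -2)
Step 3: (5, -3, -2) -> (-(-2), -(5), -(-3)) = (2, -5, 3)
Step 4: (2, -5, 3) -> (-(3), -(2), -(-5)) = (-3, -2, 5)
Step 5: (-3, -2, 5) -> (-(5), -(-3), -(-2)) = (-5, 3, 2)

Answer: -5 3 2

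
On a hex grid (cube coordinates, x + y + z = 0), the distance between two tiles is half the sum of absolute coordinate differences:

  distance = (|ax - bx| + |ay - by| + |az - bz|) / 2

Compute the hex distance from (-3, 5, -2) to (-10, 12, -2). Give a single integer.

|ax - bx| = |-3 - (-10)| = 7
|ay - by| = |5 - 12| = 7
|az - bz| = |-2 - (-2)| = 0
distance = (7 + 7 + 0) / 2 = 14 / 2 = 7

Answer: 7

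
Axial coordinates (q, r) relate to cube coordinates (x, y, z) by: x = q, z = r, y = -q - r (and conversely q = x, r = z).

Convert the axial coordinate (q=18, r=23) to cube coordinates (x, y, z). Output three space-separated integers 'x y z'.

Answer: 18 -41 23

Derivation:
x = q = 18
z = r = 23
y = -x - z = -(18) - (23) = -41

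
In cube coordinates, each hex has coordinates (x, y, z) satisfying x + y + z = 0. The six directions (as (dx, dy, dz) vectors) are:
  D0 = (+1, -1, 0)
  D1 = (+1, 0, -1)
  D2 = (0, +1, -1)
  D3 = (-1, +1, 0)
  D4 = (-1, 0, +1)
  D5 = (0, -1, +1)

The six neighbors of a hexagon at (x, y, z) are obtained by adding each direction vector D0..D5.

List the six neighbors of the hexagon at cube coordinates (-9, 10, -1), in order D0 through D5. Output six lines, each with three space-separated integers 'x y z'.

Center: (-9, 10, -1). Add each direction:
  D0: (-9, 10, -1) + (1, -1, 0) = (-8, 9, -1)
  D1: (-9, 10, -1) + (1, 0, -1) = (-8, 10, -2)
  D2: (-9, 10, -1) + (0, 1, -1) = (-9, 11, -2)
  D3: (-9, 10, -1) + (-1, 1, 0) = (-10, 11, -1)
  D4: (-9, 10, -1) + (-1, 0, 1) = (-10, 10, 0)
  D5: (-9, 10, -1) + (0, -1, 1) = (-9, 9, 0)

Answer: -8 9 -1
-8 10 -2
-9 11 -2
-10 11 -1
-10 10 0
-9 9 0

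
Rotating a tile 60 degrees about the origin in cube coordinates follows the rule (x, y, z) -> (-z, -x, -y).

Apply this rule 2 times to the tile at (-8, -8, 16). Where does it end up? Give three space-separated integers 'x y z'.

Start: (-8, -8, 16)
Step 1: (-8, -8, 16) -> (-(16), -(-8), -(-8)) = (-16, 8, 8)
Step 2: (-16, 8, 8) -> (-(8), -(-16), -(8)) = (-8, 16, -8)

Answer: -8 16 -8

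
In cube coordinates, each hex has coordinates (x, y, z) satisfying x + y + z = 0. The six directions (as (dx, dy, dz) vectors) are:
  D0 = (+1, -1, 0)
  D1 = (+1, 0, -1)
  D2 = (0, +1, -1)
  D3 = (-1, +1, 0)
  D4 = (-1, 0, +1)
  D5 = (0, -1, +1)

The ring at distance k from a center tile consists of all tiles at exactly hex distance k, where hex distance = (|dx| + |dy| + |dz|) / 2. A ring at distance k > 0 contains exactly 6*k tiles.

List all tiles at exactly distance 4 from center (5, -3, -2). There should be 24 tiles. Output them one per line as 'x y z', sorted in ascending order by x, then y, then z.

Answer: 1 -3 2
1 -2 1
1 -1 0
1 0 -1
1 1 -2
2 -4 2
2 1 -3
3 -5 2
3 1 -4
4 -6 2
4 1 -5
5 -7 2
5 1 -6
6 -7 1
6 0 -6
7 -7 0
7 -1 -6
8 -7 -1
8 -2 -6
9 -7 -2
9 -6 -3
9 -5 -4
9 -4 -5
9 -3 -6

Derivation:
Walk ring at distance 4 from (5, -3, -2):
Start at center + D4*4 = (1, -3, 2)
  hex 0: (1, -3, 2)
  hex 1: (2, -4, 2)
  hex 2: (3, -5, 2)
  hex 3: (4, -6, 2)
  hex 4: (5, -7, 2)
  hex 5: (6, -7, 1)
  hex 6: (7, -7, 0)
  hex 7: (8, -7, -1)
  hex 8: (9, -7, -2)
  hex 9: (9, -6, -3)
  hex 10: (9, -5, -4)
  hex 11: (9, -4, -5)
  hex 12: (9, -3, -6)
  hex 13: (8, -2, -6)
  hex 14: (7, -1, -6)
  hex 15: (6, 0, -6)
  hex 16: (5, 1, -6)
  hex 17: (4, 1, -5)
  hex 18: (3, 1, -4)
  hex 19: (2, 1, -3)
  hex 20: (1, 1, -2)
  hex 21: (1, 0, -1)
  hex 22: (1, -1, 0)
  hex 23: (1, -2, 1)
Sorted: 24 hexes.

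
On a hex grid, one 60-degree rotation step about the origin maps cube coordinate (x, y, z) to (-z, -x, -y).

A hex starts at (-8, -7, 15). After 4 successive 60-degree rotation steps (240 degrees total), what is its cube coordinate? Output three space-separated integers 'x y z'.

Answer: 15 -8 -7

Derivation:
Start: (-8, -7, 15)
Step 1: (-8, -7, 15) -> (-(15), -(-8), -(-7)) = (-15, 8, 7)
Step 2: (-15, 8, 7) -> (-(7), -(-15), -(8)) = (-7, 15, -8)
Step 3: (-7, 15, -8) -> (-(-8), -(-7), -(15)) = (8, 7, -15)
Step 4: (8, 7, -15) -> (-(-15), -(8), -(7)) = (15, -8, -7)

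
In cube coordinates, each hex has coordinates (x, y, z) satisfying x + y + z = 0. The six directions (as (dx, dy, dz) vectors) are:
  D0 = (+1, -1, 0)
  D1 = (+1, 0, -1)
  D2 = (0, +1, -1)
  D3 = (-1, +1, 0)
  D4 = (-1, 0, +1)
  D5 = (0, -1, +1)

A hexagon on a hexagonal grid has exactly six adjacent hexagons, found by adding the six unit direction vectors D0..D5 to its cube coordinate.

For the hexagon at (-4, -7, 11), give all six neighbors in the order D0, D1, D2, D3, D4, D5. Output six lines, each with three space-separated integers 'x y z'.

Center: (-4, -7, 11). Add each direction:
  D0: (-4, -7, 11) + (1, -1, 0) = (-3, -8, 11)
  D1: (-4, -7, 11) + (1, 0, -1) = (-3, -7, 10)
  D2: (-4, -7, 11) + (0, 1, -1) = (-4, -6, 10)
  D3: (-4, -7, 11) + (-1, 1, 0) = (-5, -6, 11)
  D4: (-4, -7, 11) + (-1, 0, 1) = (-5, -7, 12)
  D5: (-4, -7, 11) + (0, -1, 1) = (-4, -8, 12)

Answer: -3 -8 11
-3 -7 10
-4 -6 10
-5 -6 11
-5 -7 12
-4 -8 12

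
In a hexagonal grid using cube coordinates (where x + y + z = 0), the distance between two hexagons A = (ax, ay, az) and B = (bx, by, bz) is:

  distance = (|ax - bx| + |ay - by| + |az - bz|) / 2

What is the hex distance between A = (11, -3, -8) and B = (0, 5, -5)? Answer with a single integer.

Answer: 11

Derivation:
|ax - bx| = |11 - 0| = 11
|ay - by| = |-3 - 5| = 8
|az - bz| = |-8 - (-5)| = 3
distance = (11 + 8 + 3) / 2 = 22 / 2 = 11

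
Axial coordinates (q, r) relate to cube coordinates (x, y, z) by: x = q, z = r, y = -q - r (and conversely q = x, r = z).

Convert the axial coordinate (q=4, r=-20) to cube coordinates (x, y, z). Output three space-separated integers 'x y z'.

x = q = 4
z = r = -20
y = -x - z = -(4) - (-20) = 16

Answer: 4 16 -20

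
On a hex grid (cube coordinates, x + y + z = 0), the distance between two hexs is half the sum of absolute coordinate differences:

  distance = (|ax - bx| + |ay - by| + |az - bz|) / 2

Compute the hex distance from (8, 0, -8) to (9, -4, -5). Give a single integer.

Answer: 4

Derivation:
|ax - bx| = |8 - 9| = 1
|ay - by| = |0 - (-4)| = 4
|az - bz| = |-8 - (-5)| = 3
distance = (1 + 4 + 3) / 2 = 8 / 2 = 4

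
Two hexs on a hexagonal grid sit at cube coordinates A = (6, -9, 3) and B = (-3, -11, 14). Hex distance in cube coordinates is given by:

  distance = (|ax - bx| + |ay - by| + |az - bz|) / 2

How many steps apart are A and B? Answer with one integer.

Answer: 11

Derivation:
|ax - bx| = |6 - (-3)| = 9
|ay - by| = |-9 - (-11)| = 2
|az - bz| = |3 - 14| = 11
distance = (9 + 2 + 11) / 2 = 22 / 2 = 11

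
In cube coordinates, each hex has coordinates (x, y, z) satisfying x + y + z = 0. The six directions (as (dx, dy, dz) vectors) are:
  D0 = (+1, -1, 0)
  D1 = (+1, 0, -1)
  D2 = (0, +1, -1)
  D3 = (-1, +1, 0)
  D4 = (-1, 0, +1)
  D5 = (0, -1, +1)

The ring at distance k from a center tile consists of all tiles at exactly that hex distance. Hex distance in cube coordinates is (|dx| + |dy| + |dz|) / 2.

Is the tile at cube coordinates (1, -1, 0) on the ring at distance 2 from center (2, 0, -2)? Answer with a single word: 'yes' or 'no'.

Answer: yes

Derivation:
|px - cx| = |1 - 2| = 1
|py - cy| = |-1 - 0| = 1
|pz - cz| = |0 - (-2)| = 2
distance = (1+1+2)/2 = 4/2 = 2
radius = 2; distance == radius -> yes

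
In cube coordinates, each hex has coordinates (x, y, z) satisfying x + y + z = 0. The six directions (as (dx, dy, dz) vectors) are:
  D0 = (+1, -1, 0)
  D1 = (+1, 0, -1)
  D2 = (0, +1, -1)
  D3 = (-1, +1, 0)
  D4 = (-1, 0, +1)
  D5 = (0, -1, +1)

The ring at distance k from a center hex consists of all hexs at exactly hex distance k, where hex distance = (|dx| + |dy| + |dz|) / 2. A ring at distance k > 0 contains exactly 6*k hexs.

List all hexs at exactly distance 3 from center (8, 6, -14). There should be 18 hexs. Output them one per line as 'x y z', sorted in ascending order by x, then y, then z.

Walk ring at distance 3 from (8, 6, -14):
Start at center + D4*3 = (5, 6, -11)
  hex 0: (5, 6, -11)
  hex 1: (6, 5, -11)
  hex 2: (7, 4, -11)
  hex 3: (8, 3, -11)
  hex 4: (9, 3, -12)
  hex 5: (10, 3, -13)
  hex 6: (11, 3, -14)
  hex 7: (11, 4, -15)
  hex 8: (11, 5, -16)
  hex 9: (11, 6, -17)
  hex 10: (10, 7, -17)
  hex 11: (9, 8, -17)
  hex 12: (8, 9, -17)
  hex 13: (7, 9, -16)
  hex 14: (6, 9, -15)
  hex 15: (5, 9, -14)
  hex 16: (5, 8, -13)
  hex 17: (5, 7, -12)
Sorted: 18 hexes.

Answer: 5 6 -11
5 7 -12
5 8 -13
5 9 -14
6 5 -11
6 9 -15
7 4 -11
7 9 -16
8 3 -11
8 9 -17
9 3 -12
9 8 -17
10 3 -13
10 7 -17
11 3 -14
11 4 -15
11 5 -16
11 6 -17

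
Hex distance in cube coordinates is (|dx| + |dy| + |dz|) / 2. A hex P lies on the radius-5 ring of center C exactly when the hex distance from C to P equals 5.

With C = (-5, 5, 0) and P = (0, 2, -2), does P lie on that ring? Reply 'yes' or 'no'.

Answer: yes

Derivation:
|px - cx| = |0 - (-5)| = 5
|py - cy| = |2 - 5| = 3
|pz - cz| = |-2 - 0| = 2
distance = (5+3+2)/2 = 10/2 = 5
radius = 5; distance == radius -> yes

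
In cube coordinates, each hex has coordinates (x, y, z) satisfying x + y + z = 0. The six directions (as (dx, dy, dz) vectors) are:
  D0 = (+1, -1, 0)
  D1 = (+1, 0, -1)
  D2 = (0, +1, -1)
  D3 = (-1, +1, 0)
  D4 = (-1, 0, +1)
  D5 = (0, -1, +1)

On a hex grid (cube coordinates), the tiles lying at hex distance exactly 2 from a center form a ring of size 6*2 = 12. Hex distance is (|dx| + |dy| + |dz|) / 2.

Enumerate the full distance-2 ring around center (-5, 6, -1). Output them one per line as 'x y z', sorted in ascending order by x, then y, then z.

Answer: -7 6 1
-7 7 0
-7 8 -1
-6 5 1
-6 8 -2
-5 4 1
-5 8 -3
-4 4 0
-4 7 -3
-3 4 -1
-3 5 -2
-3 6 -3

Derivation:
Walk ring at distance 2 from (-5, 6, -1):
Start at center + D4*2 = (-7, 6, 1)
  hex 0: (-7, 6, 1)
  hex 1: (-6, 5, 1)
  hex 2: (-5, 4, 1)
  hex 3: (-4, 4, 0)
  hex 4: (-3, 4, -1)
  hex 5: (-3, 5, -2)
  hex 6: (-3, 6, -3)
  hex 7: (-4, 7, -3)
  hex 8: (-5, 8, -3)
  hex 9: (-6, 8, -2)
  hex 10: (-7, 8, -1)
  hex 11: (-7, 7, 0)
Sorted: 12 hexes.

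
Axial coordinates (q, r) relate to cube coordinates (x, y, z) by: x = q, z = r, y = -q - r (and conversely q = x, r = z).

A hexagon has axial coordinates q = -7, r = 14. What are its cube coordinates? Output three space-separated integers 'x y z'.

x = q = -7
z = r = 14
y = -x - z = -(-7) - (14) = -7

Answer: -7 -7 14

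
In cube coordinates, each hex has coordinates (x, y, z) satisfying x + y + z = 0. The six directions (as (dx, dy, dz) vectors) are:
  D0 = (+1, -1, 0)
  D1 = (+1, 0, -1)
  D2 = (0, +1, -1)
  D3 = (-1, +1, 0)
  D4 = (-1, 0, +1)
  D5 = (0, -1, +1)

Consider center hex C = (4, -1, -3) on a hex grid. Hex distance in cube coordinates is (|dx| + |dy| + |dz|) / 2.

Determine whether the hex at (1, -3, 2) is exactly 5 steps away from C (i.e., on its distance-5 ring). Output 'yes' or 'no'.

Answer: yes

Derivation:
|px - cx| = |1 - 4| = 3
|py - cy| = |-3 - (-1)| = 2
|pz - cz| = |2 - (-3)| = 5
distance = (3+2+5)/2 = 10/2 = 5
radius = 5; distance == radius -> yes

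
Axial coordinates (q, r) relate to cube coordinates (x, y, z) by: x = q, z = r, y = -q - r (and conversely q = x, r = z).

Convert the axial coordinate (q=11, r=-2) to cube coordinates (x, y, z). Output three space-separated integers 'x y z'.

Answer: 11 -9 -2

Derivation:
x = q = 11
z = r = -2
y = -x - z = -(11) - (-2) = -9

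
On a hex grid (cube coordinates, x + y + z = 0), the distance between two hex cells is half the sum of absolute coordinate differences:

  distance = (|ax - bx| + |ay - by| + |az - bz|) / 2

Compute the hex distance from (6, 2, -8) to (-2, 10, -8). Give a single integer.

|ax - bx| = |6 - (-2)| = 8
|ay - by| = |2 - 10| = 8
|az - bz| = |-8 - (-8)| = 0
distance = (8 + 8 + 0) / 2 = 16 / 2 = 8

Answer: 8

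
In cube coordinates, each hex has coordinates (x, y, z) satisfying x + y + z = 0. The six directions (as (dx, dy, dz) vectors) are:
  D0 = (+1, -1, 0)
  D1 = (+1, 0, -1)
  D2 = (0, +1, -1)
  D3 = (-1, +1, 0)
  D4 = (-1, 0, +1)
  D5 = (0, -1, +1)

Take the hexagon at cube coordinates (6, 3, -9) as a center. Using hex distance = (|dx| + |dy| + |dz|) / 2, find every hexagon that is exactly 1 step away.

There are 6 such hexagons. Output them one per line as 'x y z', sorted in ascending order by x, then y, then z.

Answer: 5 3 -8
5 4 -9
6 2 -8
6 4 -10
7 2 -9
7 3 -10

Derivation:
Walk ring at distance 1 from (6, 3, -9):
Start at center + D4*1 = (5, 3, -8)
  hex 0: (5, 3, -8)
  hex 1: (6, 2, -8)
  hex 2: (7, 2, -9)
  hex 3: (7, 3, -10)
  hex 4: (6, 4, -10)
  hex 5: (5, 4, -9)
Sorted: 6 hexes.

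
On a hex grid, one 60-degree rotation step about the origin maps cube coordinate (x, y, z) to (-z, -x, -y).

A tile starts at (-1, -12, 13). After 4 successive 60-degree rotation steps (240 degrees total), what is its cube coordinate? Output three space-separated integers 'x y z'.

Start: (-1, -12, 13)
Step 1: (-1, -12, 13) -> (-(13), -(-1), -(-12)) = (-13, 1, 12)
Step 2: (-13, 1, 12) -> (-(12), -(-13), -(1)) = (-12, 13, -1)
Step 3: (-12, 13, -1) -> (-(-1), -(-12), -(13)) = (1, 12, -13)
Step 4: (1, 12, -13) -> (-(-13), -(1), -(12)) = (13, -1, -12)

Answer: 13 -1 -12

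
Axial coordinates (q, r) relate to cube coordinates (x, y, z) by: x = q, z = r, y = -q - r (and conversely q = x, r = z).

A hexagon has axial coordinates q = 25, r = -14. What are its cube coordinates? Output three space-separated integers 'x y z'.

Answer: 25 -11 -14

Derivation:
x = q = 25
z = r = -14
y = -x - z = -(25) - (-14) = -11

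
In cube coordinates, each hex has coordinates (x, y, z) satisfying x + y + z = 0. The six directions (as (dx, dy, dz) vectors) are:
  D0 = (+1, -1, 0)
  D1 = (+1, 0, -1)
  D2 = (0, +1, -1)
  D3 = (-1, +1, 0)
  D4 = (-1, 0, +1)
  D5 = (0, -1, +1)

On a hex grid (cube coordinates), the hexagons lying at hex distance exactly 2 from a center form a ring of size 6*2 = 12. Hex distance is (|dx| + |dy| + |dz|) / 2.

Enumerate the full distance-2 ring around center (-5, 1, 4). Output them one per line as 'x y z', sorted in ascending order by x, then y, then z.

Walk ring at distance 2 from (-5, 1, 4):
Start at center + D4*2 = (-7, 1, 6)
  hex 0: (-7, 1, 6)
  hex 1: (-6, 0, 6)
  hex 2: (-5, -1, 6)
  hex 3: (-4, -1, 5)
  hex 4: (-3, -1, 4)
  hex 5: (-3, 0, 3)
  hex 6: (-3, 1, 2)
  hex 7: (-4, 2, 2)
  hex 8: (-5, 3, 2)
  hex 9: (-6, 3, 3)
  hex 10: (-7, 3, 4)
  hex 11: (-7, 2, 5)
Sorted: 12 hexes.

Answer: -7 1 6
-7 2 5
-7 3 4
-6 0 6
-6 3 3
-5 -1 6
-5 3 2
-4 -1 5
-4 2 2
-3 -1 4
-3 0 3
-3 1 2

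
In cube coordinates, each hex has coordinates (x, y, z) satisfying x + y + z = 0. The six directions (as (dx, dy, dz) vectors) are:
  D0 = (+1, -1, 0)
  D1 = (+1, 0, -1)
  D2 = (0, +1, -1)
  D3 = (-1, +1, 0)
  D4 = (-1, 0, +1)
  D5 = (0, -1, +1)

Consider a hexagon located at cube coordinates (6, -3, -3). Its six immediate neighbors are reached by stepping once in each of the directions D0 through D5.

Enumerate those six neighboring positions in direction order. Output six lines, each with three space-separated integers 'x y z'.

Center: (6, -3, -3). Add each direction:
  D0: (6, -3, -3) + (1, -1, 0) = (7, -4, -3)
  D1: (6, -3, -3) + (1, 0, -1) = (7, -3, -4)
  D2: (6, -3, -3) + (0, 1, -1) = (6, -2, -4)
  D3: (6, -3, -3) + (-1, 1, 0) = (5, -2, -3)
  D4: (6, -3, -3) + (-1, 0, 1) = (5, -3, -2)
  D5: (6, -3, -3) + (0, -1, 1) = (6, -4, -2)

Answer: 7 -4 -3
7 -3 -4
6 -2 -4
5 -2 -3
5 -3 -2
6 -4 -2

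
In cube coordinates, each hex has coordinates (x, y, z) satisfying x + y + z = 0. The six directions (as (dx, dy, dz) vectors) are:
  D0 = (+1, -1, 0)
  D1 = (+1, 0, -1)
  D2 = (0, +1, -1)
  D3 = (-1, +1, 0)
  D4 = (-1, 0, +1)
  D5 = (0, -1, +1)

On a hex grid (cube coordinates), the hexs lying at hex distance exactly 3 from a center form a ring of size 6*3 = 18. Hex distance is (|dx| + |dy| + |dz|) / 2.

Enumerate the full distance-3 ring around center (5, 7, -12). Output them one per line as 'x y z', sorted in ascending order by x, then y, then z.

Walk ring at distance 3 from (5, 7, -12):
Start at center + D4*3 = (2, 7, -9)
  hex 0: (2, 7, -9)
  hex 1: (3, 6, -9)
  hex 2: (4, 5, -9)
  hex 3: (5, 4, -9)
  hex 4: (6, 4, -10)
  hex 5: (7, 4, -11)
  hex 6: (8, 4, -12)
  hex 7: (8, 5, -13)
  hex 8: (8, 6, -14)
  hex 9: (8, 7, -15)
  hex 10: (7, 8, -15)
  hex 11: (6, 9, -15)
  hex 12: (5, 10, -15)
  hex 13: (4, 10, -14)
  hex 14: (3, 10, -13)
  hex 15: (2, 10, -12)
  hex 16: (2, 9, -11)
  hex 17: (2, 8, -10)
Sorted: 18 hexes.

Answer: 2 7 -9
2 8 -10
2 9 -11
2 10 -12
3 6 -9
3 10 -13
4 5 -9
4 10 -14
5 4 -9
5 10 -15
6 4 -10
6 9 -15
7 4 -11
7 8 -15
8 4 -12
8 5 -13
8 6 -14
8 7 -15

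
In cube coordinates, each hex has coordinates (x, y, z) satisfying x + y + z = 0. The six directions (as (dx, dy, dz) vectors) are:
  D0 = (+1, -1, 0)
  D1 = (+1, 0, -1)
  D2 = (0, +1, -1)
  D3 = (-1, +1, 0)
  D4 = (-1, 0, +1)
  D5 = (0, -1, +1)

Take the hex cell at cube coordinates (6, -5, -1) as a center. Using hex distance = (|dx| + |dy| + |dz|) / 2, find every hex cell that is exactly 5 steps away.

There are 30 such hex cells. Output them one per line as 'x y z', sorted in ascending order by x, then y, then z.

Answer: 1 -5 4
1 -4 3
1 -3 2
1 -2 1
1 -1 0
1 0 -1
2 -6 4
2 0 -2
3 -7 4
3 0 -3
4 -8 4
4 0 -4
5 -9 4
5 0 -5
6 -10 4
6 0 -6
7 -10 3
7 -1 -6
8 -10 2
8 -2 -6
9 -10 1
9 -3 -6
10 -10 0
10 -4 -6
11 -10 -1
11 -9 -2
11 -8 -3
11 -7 -4
11 -6 -5
11 -5 -6

Derivation:
Walk ring at distance 5 from (6, -5, -1):
Start at center + D4*5 = (1, -5, 4)
  hex 0: (1, -5, 4)
  hex 1: (2, -6, 4)
  hex 2: (3, -7, 4)
  hex 3: (4, -8, 4)
  hex 4: (5, -9, 4)
  hex 5: (6, -10, 4)
  hex 6: (7, -10, 3)
  hex 7: (8, -10, 2)
  hex 8: (9, -10, 1)
  hex 9: (10, -10, 0)
  hex 10: (11, -10, -1)
  hex 11: (11, -9, -2)
  hex 12: (11, -8, -3)
  hex 13: (11, -7, -4)
  hex 14: (11, -6, -5)
  hex 15: (11, -5, -6)
  hex 16: (10, -4, -6)
  hex 17: (9, -3, -6)
  hex 18: (8, -2, -6)
  hex 19: (7, -1, -6)
  hex 20: (6, 0, -6)
  hex 21: (5, 0, -5)
  hex 22: (4, 0, -4)
  hex 23: (3, 0, -3)
  hex 24: (2, 0, -2)
  hex 25: (1, 0, -1)
  hex 26: (1, -1, 0)
  hex 27: (1, -2, 1)
  hex 28: (1, -3, 2)
  hex 29: (1, -4, 3)
Sorted: 30 hexes.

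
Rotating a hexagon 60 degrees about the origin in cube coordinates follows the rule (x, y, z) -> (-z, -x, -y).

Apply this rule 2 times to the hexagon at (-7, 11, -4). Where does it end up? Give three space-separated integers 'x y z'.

Answer: 11 -4 -7

Derivation:
Start: (-7, 11, -4)
Step 1: (-7, 11, -4) -> (-(-4), -(-7), -(11)) = (4, 7, -11)
Step 2: (4, 7, -11) -> (-(-11), -(4), -(7)) = (11, -4, -7)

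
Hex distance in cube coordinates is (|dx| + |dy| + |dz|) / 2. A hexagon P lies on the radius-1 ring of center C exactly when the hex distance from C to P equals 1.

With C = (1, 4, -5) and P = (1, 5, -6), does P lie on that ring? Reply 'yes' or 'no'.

Answer: yes

Derivation:
|px - cx| = |1 - 1| = 0
|py - cy| = |5 - 4| = 1
|pz - cz| = |-6 - (-5)| = 1
distance = (0+1+1)/2 = 2/2 = 1
radius = 1; distance == radius -> yes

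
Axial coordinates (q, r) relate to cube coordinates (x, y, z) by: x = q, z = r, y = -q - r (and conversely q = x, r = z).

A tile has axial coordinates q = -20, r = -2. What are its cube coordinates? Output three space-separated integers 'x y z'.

x = q = -20
z = r = -2
y = -x - z = -(-20) - (-2) = 22

Answer: -20 22 -2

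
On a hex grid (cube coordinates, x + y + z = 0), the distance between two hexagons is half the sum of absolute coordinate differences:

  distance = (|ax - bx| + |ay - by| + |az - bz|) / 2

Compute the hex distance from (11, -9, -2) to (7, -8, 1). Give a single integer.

|ax - bx| = |11 - 7| = 4
|ay - by| = |-9 - (-8)| = 1
|az - bz| = |-2 - 1| = 3
distance = (4 + 1 + 3) / 2 = 8 / 2 = 4

Answer: 4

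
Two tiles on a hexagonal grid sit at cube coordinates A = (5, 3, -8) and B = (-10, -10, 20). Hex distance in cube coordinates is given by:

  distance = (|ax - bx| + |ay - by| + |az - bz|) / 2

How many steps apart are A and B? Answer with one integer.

|ax - bx| = |5 - (-10)| = 15
|ay - by| = |3 - (-10)| = 13
|az - bz| = |-8 - 20| = 28
distance = (15 + 13 + 28) / 2 = 56 / 2 = 28

Answer: 28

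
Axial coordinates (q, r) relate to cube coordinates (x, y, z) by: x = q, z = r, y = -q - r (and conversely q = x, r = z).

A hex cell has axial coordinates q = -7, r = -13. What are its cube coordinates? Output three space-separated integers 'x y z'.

Answer: -7 20 -13

Derivation:
x = q = -7
z = r = -13
y = -x - z = -(-7) - (-13) = 20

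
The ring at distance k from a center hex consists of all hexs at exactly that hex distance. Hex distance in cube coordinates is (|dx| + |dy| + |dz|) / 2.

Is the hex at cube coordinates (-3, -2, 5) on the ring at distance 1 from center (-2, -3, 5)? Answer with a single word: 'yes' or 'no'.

|px - cx| = |-3 - (-2)| = 1
|py - cy| = |-2 - (-3)| = 1
|pz - cz| = |5 - 5| = 0
distance = (1+1+0)/2 = 2/2 = 1
radius = 1; distance == radius -> yes

Answer: yes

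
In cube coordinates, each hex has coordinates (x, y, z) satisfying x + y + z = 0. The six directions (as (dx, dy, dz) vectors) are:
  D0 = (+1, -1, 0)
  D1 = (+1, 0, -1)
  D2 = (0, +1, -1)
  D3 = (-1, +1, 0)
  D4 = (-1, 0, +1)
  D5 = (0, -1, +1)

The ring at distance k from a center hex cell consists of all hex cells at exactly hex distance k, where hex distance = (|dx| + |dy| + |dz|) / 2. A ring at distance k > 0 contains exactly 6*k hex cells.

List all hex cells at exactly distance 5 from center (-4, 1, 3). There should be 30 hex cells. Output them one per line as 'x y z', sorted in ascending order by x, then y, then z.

Walk ring at distance 5 from (-4, 1, 3):
Start at center + D4*5 = (-9, 1, 8)
  hex 0: (-9, 1, 8)
  hex 1: (-8, 0, 8)
  hex 2: (-7, -1, 8)
  hex 3: (-6, -2, 8)
  hex 4: (-5, -3, 8)
  hex 5: (-4, -4, 8)
  hex 6: (-3, -4, 7)
  hex 7: (-2, -4, 6)
  hex 8: (-1, -4, 5)
  hex 9: (0, -4, 4)
  hex 10: (1, -4, 3)
  hex 11: (1, -3, 2)
  hex 12: (1, -2, 1)
  hex 13: (1, -1, 0)
  hex 14: (1, 0, -1)
  hex 15: (1, 1, -2)
  hex 16: (0, 2, -2)
  hex 17: (-1, 3, -2)
  hex 18: (-2, 4, -2)
  hex 19: (-3, 5, -2)
  hex 20: (-4, 6, -2)
  hex 21: (-5, 6, -1)
  hex 22: (-6, 6, 0)
  hex 23: (-7, 6, 1)
  hex 24: (-8, 6, 2)
  hex 25: (-9, 6, 3)
  hex 26: (-9, 5, 4)
  hex 27: (-9, 4, 5)
  hex 28: (-9, 3, 6)
  hex 29: (-9, 2, 7)
Sorted: 30 hexes.

Answer: -9 1 8
-9 2 7
-9 3 6
-9 4 5
-9 5 4
-9 6 3
-8 0 8
-8 6 2
-7 -1 8
-7 6 1
-6 -2 8
-6 6 0
-5 -3 8
-5 6 -1
-4 -4 8
-4 6 -2
-3 -4 7
-3 5 -2
-2 -4 6
-2 4 -2
-1 -4 5
-1 3 -2
0 -4 4
0 2 -2
1 -4 3
1 -3 2
1 -2 1
1 -1 0
1 0 -1
1 1 -2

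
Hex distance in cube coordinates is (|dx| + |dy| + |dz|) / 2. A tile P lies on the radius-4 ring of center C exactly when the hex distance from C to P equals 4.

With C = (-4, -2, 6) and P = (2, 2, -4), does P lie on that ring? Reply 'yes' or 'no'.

|px - cx| = |2 - (-4)| = 6
|py - cy| = |2 - (-2)| = 4
|pz - cz| = |-4 - 6| = 10
distance = (6+4+10)/2 = 20/2 = 10
radius = 4; distance != radius -> no

Answer: no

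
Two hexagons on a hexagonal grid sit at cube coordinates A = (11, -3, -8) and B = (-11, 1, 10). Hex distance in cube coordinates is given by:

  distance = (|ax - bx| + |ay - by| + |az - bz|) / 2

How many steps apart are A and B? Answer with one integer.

|ax - bx| = |11 - (-11)| = 22
|ay - by| = |-3 - 1| = 4
|az - bz| = |-8 - 10| = 18
distance = (22 + 4 + 18) / 2 = 44 / 2 = 22

Answer: 22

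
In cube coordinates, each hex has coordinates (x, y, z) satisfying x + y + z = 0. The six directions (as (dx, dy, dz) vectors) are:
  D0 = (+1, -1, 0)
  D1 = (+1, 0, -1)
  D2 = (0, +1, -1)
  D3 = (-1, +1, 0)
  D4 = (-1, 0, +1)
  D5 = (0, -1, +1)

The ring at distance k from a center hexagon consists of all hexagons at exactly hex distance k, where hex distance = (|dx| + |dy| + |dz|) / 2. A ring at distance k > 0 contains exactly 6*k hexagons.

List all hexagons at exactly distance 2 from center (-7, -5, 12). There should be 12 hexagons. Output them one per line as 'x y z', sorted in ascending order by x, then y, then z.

Walk ring at distance 2 from (-7, -5, 12):
Start at center + D4*2 = (-9, -5, 14)
  hex 0: (-9, -5, 14)
  hex 1: (-8, -6, 14)
  hex 2: (-7, -7, 14)
  hex 3: (-6, -7, 13)
  hex 4: (-5, -7, 12)
  hex 5: (-5, -6, 11)
  hex 6: (-5, -5, 10)
  hex 7: (-6, -4, 10)
  hex 8: (-7, -3, 10)
  hex 9: (-8, -3, 11)
  hex 10: (-9, -3, 12)
  hex 11: (-9, -4, 13)
Sorted: 12 hexes.

Answer: -9 -5 14
-9 -4 13
-9 -3 12
-8 -6 14
-8 -3 11
-7 -7 14
-7 -3 10
-6 -7 13
-6 -4 10
-5 -7 12
-5 -6 11
-5 -5 10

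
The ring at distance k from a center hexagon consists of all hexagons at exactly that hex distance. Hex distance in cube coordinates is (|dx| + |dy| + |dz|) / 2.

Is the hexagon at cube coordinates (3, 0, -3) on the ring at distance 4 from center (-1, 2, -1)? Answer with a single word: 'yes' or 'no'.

Answer: yes

Derivation:
|px - cx| = |3 - (-1)| = 4
|py - cy| = |0 - 2| = 2
|pz - cz| = |-3 - (-1)| = 2
distance = (4+2+2)/2 = 8/2 = 4
radius = 4; distance == radius -> yes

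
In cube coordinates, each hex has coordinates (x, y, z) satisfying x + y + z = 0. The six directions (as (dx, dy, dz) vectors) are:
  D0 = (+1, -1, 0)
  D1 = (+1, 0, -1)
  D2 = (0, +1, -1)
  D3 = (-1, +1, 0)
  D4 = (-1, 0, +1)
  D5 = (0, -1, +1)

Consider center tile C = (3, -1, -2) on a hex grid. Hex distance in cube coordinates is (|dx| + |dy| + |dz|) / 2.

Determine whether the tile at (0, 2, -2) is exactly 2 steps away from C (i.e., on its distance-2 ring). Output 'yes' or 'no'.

Answer: no

Derivation:
|px - cx| = |0 - 3| = 3
|py - cy| = |2 - (-1)| = 3
|pz - cz| = |-2 - (-2)| = 0
distance = (3+3+0)/2 = 6/2 = 3
radius = 2; distance != radius -> no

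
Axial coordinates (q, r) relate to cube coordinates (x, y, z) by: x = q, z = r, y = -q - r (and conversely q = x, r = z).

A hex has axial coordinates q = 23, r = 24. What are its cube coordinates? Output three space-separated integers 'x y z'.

Answer: 23 -47 24

Derivation:
x = q = 23
z = r = 24
y = -x - z = -(23) - (24) = -47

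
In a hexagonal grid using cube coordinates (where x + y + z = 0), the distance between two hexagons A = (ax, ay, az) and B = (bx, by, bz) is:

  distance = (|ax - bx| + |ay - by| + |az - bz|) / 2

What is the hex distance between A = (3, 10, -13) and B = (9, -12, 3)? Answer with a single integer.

Answer: 22

Derivation:
|ax - bx| = |3 - 9| = 6
|ay - by| = |10 - (-12)| = 22
|az - bz| = |-13 - 3| = 16
distance = (6 + 22 + 16) / 2 = 44 / 2 = 22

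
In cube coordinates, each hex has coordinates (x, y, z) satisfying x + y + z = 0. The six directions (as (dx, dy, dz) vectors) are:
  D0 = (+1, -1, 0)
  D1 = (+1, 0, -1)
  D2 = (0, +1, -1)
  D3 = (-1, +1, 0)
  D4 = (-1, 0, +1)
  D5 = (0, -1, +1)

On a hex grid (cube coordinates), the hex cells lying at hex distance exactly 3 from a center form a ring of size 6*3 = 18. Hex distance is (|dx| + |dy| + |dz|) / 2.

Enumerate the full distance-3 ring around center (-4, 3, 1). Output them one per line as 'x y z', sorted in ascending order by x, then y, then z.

Answer: -7 3 4
-7 4 3
-7 5 2
-7 6 1
-6 2 4
-6 6 0
-5 1 4
-5 6 -1
-4 0 4
-4 6 -2
-3 0 3
-3 5 -2
-2 0 2
-2 4 -2
-1 0 1
-1 1 0
-1 2 -1
-1 3 -2

Derivation:
Walk ring at distance 3 from (-4, 3, 1):
Start at center + D4*3 = (-7, 3, 4)
  hex 0: (-7, 3, 4)
  hex 1: (-6, 2, 4)
  hex 2: (-5, 1, 4)
  hex 3: (-4, 0, 4)
  hex 4: (-3, 0, 3)
  hex 5: (-2, 0, 2)
  hex 6: (-1, 0, 1)
  hex 7: (-1, 1, 0)
  hex 8: (-1, 2, -1)
  hex 9: (-1, 3, -2)
  hex 10: (-2, 4, -2)
  hex 11: (-3, 5, -2)
  hex 12: (-4, 6, -2)
  hex 13: (-5, 6, -1)
  hex 14: (-6, 6, 0)
  hex 15: (-7, 6, 1)
  hex 16: (-7, 5, 2)
  hex 17: (-7, 4, 3)
Sorted: 18 hexes.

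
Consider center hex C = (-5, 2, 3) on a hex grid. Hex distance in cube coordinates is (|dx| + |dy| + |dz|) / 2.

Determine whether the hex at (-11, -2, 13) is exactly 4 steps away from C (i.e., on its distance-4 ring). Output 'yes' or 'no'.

Answer: no

Derivation:
|px - cx| = |-11 - (-5)| = 6
|py - cy| = |-2 - 2| = 4
|pz - cz| = |13 - 3| = 10
distance = (6+4+10)/2 = 20/2 = 10
radius = 4; distance != radius -> no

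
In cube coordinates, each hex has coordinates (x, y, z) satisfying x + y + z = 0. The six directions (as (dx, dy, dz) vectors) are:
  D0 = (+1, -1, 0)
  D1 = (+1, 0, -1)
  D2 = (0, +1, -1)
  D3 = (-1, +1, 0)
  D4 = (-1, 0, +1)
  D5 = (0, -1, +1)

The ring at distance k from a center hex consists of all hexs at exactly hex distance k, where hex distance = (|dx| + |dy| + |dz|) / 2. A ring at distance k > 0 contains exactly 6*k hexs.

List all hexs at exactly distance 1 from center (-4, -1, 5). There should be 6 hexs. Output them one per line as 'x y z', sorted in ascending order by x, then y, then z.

Answer: -5 -1 6
-5 0 5
-4 -2 6
-4 0 4
-3 -2 5
-3 -1 4

Derivation:
Walk ring at distance 1 from (-4, -1, 5):
Start at center + D4*1 = (-5, -1, 6)
  hex 0: (-5, -1, 6)
  hex 1: (-4, -2, 6)
  hex 2: (-3, -2, 5)
  hex 3: (-3, -1, 4)
  hex 4: (-4, 0, 4)
  hex 5: (-5, 0, 5)
Sorted: 6 hexes.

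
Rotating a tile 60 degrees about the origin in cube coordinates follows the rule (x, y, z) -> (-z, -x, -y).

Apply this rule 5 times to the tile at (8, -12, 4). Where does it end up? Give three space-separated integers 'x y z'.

Start: (8, -12, 4)
Step 1: (8, -12, 4) -> (-(4), -(8), -(-12)) = (-4, -8, 12)
Step 2: (-4, -8, 12) -> (-(12), -(-4), -(-8)) = (-12, 4, 8)
Step 3: (-12, 4, 8) -> (-(8), -(-12), -(4)) = (-8, 12, -4)
Step 4: (-8, 12, -4) -> (-(-4), -(-8), -(12)) = (4, 8, -12)
Step 5: (4, 8, -12) -> (-(-12), -(4), -(8)) = (12, -4, -8)

Answer: 12 -4 -8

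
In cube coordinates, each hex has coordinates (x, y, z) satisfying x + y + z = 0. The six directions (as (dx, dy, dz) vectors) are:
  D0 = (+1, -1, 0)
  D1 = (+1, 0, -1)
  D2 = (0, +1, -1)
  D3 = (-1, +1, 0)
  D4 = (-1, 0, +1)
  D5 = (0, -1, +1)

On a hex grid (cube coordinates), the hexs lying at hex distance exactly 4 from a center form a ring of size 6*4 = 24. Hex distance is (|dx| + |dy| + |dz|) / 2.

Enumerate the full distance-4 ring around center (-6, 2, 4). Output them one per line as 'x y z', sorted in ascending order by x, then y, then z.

Answer: -10 2 8
-10 3 7
-10 4 6
-10 5 5
-10 6 4
-9 1 8
-9 6 3
-8 0 8
-8 6 2
-7 -1 8
-7 6 1
-6 -2 8
-6 6 0
-5 -2 7
-5 5 0
-4 -2 6
-4 4 0
-3 -2 5
-3 3 0
-2 -2 4
-2 -1 3
-2 0 2
-2 1 1
-2 2 0

Derivation:
Walk ring at distance 4 from (-6, 2, 4):
Start at center + D4*4 = (-10, 2, 8)
  hex 0: (-10, 2, 8)
  hex 1: (-9, 1, 8)
  hex 2: (-8, 0, 8)
  hex 3: (-7, -1, 8)
  hex 4: (-6, -2, 8)
  hex 5: (-5, -2, 7)
  hex 6: (-4, -2, 6)
  hex 7: (-3, -2, 5)
  hex 8: (-2, -2, 4)
  hex 9: (-2, -1, 3)
  hex 10: (-2, 0, 2)
  hex 11: (-2, 1, 1)
  hex 12: (-2, 2, 0)
  hex 13: (-3, 3, 0)
  hex 14: (-4, 4, 0)
  hex 15: (-5, 5, 0)
  hex 16: (-6, 6, 0)
  hex 17: (-7, 6, 1)
  hex 18: (-8, 6, 2)
  hex 19: (-9, 6, 3)
  hex 20: (-10, 6, 4)
  hex 21: (-10, 5, 5)
  hex 22: (-10, 4, 6)
  hex 23: (-10, 3, 7)
Sorted: 24 hexes.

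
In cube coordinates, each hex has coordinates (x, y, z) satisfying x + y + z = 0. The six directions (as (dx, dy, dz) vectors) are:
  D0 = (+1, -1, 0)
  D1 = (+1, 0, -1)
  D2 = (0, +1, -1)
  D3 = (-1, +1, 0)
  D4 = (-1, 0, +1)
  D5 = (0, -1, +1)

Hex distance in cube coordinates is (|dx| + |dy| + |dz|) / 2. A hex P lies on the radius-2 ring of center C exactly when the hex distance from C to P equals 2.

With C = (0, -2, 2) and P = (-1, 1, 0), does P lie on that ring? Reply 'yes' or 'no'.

|px - cx| = |-1 - 0| = 1
|py - cy| = |1 - (-2)| = 3
|pz - cz| = |0 - 2| = 2
distance = (1+3+2)/2 = 6/2 = 3
radius = 2; distance != radius -> no

Answer: no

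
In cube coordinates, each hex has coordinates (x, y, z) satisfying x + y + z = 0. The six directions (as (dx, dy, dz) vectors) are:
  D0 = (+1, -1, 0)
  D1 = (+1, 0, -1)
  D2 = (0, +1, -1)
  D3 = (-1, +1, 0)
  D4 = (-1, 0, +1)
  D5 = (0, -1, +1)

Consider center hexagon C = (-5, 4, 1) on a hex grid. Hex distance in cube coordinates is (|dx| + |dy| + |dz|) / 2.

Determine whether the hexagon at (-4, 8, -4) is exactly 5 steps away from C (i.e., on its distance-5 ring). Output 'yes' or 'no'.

|px - cx| = |-4 - (-5)| = 1
|py - cy| = |8 - 4| = 4
|pz - cz| = |-4 - 1| = 5
distance = (1+4+5)/2 = 10/2 = 5
radius = 5; distance == radius -> yes

Answer: yes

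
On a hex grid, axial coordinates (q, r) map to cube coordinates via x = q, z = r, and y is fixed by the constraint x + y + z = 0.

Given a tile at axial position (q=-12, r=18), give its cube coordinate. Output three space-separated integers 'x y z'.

Answer: -12 -6 18

Derivation:
x = q = -12
z = r = 18
y = -x - z = -(-12) - (18) = -6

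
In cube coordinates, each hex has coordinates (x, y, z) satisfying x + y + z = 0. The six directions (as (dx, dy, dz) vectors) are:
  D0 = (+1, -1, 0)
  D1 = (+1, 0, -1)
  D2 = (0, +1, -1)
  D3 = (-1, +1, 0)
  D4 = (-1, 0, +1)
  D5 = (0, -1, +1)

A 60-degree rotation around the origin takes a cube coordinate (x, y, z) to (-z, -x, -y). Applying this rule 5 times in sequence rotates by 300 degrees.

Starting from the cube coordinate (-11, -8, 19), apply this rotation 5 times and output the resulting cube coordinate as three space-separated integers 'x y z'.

Start: (-11, -8, 19)
Step 1: (-11, -8, 19) -> (-(19), -(-11), -(-8)) = (-19, 11, 8)
Step 2: (-19, 11, 8) -> (-(8), -(-19), -(11)) = (-8, 19, -11)
Step 3: (-8, 19, -11) -> (-(-11), -(-8), -(19)) = (11, 8, -19)
Step 4: (11, 8, -19) -> (-(-19), -(11), -(8)) = (19, -11, -8)
Step 5: (19, -11, -8) -> (-(-8), -(19), -(-11)) = (8, -19, 11)

Answer: 8 -19 11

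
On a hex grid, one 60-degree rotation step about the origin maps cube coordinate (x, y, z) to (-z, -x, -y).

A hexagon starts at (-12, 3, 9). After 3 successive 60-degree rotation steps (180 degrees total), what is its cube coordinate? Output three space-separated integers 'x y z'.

Start: (-12, 3, 9)
Step 1: (-12, 3, 9) -> (-(9), -(-12), -(3)) = (-9, 12, -3)
Step 2: (-9, 12, -3) -> (-(-3), -(-9), -(12)) = (3, 9, -12)
Step 3: (3, 9, -12) -> (-(-12), -(3), -(9)) = (12, -3, -9)

Answer: 12 -3 -9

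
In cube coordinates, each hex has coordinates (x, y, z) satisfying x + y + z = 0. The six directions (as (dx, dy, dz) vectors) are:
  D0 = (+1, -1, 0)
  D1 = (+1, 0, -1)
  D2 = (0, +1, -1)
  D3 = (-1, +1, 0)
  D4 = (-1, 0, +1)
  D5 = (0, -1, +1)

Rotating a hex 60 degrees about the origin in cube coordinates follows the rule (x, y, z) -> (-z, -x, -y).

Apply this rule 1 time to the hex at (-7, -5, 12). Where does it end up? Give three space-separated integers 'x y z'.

Answer: -12 7 5

Derivation:
Start: (-7, -5, 12)
Step 1: (-7, -5, 12) -> (-(12), -(-7), -(-5)) = (-12, 7, 5)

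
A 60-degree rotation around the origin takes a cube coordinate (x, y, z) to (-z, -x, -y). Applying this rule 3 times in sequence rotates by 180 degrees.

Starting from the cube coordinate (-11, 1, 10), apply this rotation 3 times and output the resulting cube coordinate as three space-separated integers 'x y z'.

Answer: 11 -1 -10

Derivation:
Start: (-11, 1, 10)
Step 1: (-11, 1, 10) -> (-(10), -(-11), -(1)) = (-10, 11, -1)
Step 2: (-10, 11, -1) -> (-(-1), -(-10), -(11)) = (1, 10, -11)
Step 3: (1, 10, -11) -> (-(-11), -(1), -(10)) = (11, -1, -10)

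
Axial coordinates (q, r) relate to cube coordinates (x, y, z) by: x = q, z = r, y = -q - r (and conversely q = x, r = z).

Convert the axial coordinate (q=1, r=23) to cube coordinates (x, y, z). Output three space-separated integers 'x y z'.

x = q = 1
z = r = 23
y = -x - z = -(1) - (23) = -24

Answer: 1 -24 23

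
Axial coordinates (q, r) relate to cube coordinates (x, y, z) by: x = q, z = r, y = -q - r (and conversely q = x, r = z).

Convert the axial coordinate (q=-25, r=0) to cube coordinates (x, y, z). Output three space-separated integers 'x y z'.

Answer: -25 25 0

Derivation:
x = q = -25
z = r = 0
y = -x - z = -(-25) - (0) = 25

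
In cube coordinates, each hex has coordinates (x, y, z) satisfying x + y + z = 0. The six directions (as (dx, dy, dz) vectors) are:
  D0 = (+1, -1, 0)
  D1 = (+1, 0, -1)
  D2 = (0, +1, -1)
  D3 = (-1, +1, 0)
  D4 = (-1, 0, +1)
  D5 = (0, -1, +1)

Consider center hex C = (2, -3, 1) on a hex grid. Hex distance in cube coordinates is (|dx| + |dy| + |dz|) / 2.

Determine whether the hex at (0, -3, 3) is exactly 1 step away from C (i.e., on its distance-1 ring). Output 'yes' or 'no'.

Answer: no

Derivation:
|px - cx| = |0 - 2| = 2
|py - cy| = |-3 - (-3)| = 0
|pz - cz| = |3 - 1| = 2
distance = (2+0+2)/2 = 4/2 = 2
radius = 1; distance != radius -> no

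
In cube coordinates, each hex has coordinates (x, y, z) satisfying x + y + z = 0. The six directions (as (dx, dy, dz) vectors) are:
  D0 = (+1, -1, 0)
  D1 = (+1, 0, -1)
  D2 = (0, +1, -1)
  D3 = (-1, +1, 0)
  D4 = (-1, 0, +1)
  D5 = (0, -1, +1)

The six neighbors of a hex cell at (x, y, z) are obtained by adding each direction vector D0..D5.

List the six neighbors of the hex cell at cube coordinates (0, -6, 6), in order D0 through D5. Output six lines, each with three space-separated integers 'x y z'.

Center: (0, -6, 6). Add each direction:
  D0: (0, -6, 6) + (1, -1, 0) = (1, -7, 6)
  D1: (0, -6, 6) + (1, 0, -1) = (1, -6, 5)
  D2: (0, -6, 6) + (0, 1, -1) = (0, -5, 5)
  D3: (0, -6, 6) + (-1, 1, 0) = (-1, -5, 6)
  D4: (0, -6, 6) + (-1, 0, 1) = (-1, -6, 7)
  D5: (0, -6, 6) + (0, -1, 1) = (0, -7, 7)

Answer: 1 -7 6
1 -6 5
0 -5 5
-1 -5 6
-1 -6 7
0 -7 7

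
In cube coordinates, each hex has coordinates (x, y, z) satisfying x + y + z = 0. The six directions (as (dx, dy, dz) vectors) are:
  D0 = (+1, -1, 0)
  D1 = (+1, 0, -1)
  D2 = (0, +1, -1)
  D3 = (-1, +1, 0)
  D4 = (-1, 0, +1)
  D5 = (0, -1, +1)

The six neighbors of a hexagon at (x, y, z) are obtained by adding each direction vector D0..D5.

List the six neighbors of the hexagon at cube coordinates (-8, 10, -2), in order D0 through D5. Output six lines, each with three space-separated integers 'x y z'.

Center: (-8, 10, -2). Add each direction:
  D0: (-8, 10, -2) + (1, -1, 0) = (-7, 9, -2)
  D1: (-8, 10, -2) + (1, 0, -1) = (-7, 10, -3)
  D2: (-8, 10, -2) + (0, 1, -1) = (-8, 11, -3)
  D3: (-8, 10, -2) + (-1, 1, 0) = (-9, 11, -2)
  D4: (-8, 10, -2) + (-1, 0, 1) = (-9, 10, -1)
  D5: (-8, 10, -2) + (0, -1, 1) = (-8, 9, -1)

Answer: -7 9 -2
-7 10 -3
-8 11 -3
-9 11 -2
-9 10 -1
-8 9 -1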